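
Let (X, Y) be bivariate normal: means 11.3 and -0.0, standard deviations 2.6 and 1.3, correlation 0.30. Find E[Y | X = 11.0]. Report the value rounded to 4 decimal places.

For a bivariate normal, E[Y | X=x] = μ_Y + ρ·(σ_Y/σ_X)·(x − μ_X).
E[Y | X=11.0] = -0.0 + (0.30)·(1.3/2.6)·(11.0 − (11.3)) = -0.0 + (0.15)·(-0.3) = -0.0450.

-0.0450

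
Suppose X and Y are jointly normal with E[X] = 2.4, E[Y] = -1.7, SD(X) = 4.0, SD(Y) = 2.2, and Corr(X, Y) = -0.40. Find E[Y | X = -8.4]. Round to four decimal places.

0.6760

For a bivariate normal, E[Y | X=x] = μ_Y + ρ·(σ_Y/σ_X)·(x − μ_X).
E[Y | X=-8.4] = -1.7 + (-0.40)·(2.2/4.0)·(-8.4 − (2.4)) = -1.7 + (-0.22)·(-10.8) = 0.6760.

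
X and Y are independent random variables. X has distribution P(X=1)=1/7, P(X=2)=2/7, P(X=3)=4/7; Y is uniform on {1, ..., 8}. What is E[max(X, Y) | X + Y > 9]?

P(X + Y > 9) = 5/28.
Summing max(X,Y)·P(x,y) over outcomes with X + Y > 9 gives 19/14.
E[max(X, Y) | X + Y > 9] = (19/14) / (5/28) = 38/5.

38/5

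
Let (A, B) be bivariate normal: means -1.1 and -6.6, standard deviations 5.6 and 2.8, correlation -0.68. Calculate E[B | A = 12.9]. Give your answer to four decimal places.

The regression of B on A has slope ρ·σ_B/σ_A and passes through (μ_A, μ_B).
E[B | A=12.9] = -6.6 + (-0.68)·(2.8/5.6)·(12.9 − (-1.1)) = -6.6 + (-0.34)·(14) = -11.3600.

-11.3600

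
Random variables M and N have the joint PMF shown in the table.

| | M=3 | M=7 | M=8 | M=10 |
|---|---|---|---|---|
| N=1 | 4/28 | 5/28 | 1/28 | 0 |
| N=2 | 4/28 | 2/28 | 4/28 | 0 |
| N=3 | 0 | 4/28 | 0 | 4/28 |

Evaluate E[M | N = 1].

11/2

P(N = 1) = 5/14.
Σ M·P over the event = 3·(4/28) + 7·(5/28) + 8·(1/28) = 55/28.
E[M | N = 1] = (55/28) / (5/14) = 11/2.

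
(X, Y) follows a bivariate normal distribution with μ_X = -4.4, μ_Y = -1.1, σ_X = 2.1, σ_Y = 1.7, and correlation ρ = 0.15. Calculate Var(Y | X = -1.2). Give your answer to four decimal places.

2.8250

Var(Y | X=x) = (1 − ρ²)·σ_Y².
Var(Y | X=-1.2) = (1.7)²·(1 − (0.15)²) = 2.89·0.9775 = 2.8250.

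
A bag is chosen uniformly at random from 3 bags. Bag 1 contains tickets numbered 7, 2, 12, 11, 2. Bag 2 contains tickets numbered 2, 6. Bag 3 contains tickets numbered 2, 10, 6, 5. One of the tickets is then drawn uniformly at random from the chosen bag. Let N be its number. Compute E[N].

E[N | bag 1] = (7+2+12+11+2)/5 = 34/5.
E[N | bag 2] = (2+6)/2 = 4.
E[N | bag 3] = (2+10+6+5)/4 = 23/4.
By the law of total expectation,
E[N] = (1/3)·(34/5) + (1/3)·(4) + (1/3)·(23/4) = 331/60.

331/60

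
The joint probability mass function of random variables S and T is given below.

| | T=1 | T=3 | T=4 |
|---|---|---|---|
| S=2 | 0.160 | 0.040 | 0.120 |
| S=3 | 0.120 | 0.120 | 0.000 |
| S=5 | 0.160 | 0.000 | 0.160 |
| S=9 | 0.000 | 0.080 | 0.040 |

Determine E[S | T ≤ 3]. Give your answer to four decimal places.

P(T ≤ 3) = 0.680.
Σ S·P over the event = 2·(0.160) + 2·(0.040) + 3·(0.120) + 3·(0.120) + 5·(0.160) + 9·(0.080) = 2.640.
E[S | T ≤ 3] = (2.640) / (0.680) = 3.8824.

3.8824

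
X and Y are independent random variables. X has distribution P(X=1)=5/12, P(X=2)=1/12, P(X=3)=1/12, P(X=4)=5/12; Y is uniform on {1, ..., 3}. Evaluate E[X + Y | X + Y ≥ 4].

P(X + Y ≥ 4) = 25/36.
Summing (X+Y)·P(x,y) over outcomes with X + Y ≥ 4 gives 67/18.
E[X + Y | X + Y ≥ 4] = (67/18) / (25/36) = 134/25.

134/25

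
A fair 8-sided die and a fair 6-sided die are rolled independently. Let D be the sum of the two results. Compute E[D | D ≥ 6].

P(D ≥ 6) = 19/24.
E[D | D ≥ 6] = (43/6) / (19/24) = 172/19.

172/19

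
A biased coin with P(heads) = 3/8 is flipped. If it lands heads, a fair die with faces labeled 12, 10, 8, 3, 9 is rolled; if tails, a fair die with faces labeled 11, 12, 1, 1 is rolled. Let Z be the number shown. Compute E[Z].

1129/160

E[Z | heads] = (12+10+8+3+9)/5 = 42/5.
E[Z | tails] = (11+12+1+1)/4 = 25/4.
By the law of total expectation,
E[Z] = (3/8)·(42/5) + (5/8)·(25/4) = 1129/160.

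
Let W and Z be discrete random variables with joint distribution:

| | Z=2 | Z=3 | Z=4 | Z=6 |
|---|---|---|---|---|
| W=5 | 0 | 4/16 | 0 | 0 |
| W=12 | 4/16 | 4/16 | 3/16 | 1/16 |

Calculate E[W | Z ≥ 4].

P(Z ≥ 4) = 1/4.
Σ W·P over the event = 12·(3/16) + 12·(1/16) = 3.
E[W | Z ≥ 4] = (3) / (1/4) = 12.

12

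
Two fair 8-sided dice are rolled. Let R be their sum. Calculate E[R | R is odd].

9

P(R is odd) = 1/2.
Σ over the event: 3·1/32 + 5·1/16 + 7·3/32 + 9·1/8 + 11·3/32 + 13·1/16 + 15·1/32 = 9/2.
E[R | R is odd] = (9/2) / (1/2) = 9.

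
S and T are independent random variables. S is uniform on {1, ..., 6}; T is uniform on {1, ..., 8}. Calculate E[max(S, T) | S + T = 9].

Outcomes with S + T = 9: (1,8), (2,7), (3,6), (4,5), (5,4), (6,3), each with probability 1/48.
E[max(S, T) | S + T = 9] = (8 + 7 + 6 + 5 + 5 + 6) / 6 = 37/6.

37/6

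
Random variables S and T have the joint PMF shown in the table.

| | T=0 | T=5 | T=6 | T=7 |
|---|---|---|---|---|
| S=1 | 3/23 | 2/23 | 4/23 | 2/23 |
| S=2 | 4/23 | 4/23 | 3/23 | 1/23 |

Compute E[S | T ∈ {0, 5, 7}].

P(T ∈ {0, 5, 7}) = 16/23.
Σ S·P over the event = 1·(3/23) + 1·(2/23) + 1·(2/23) + 2·(4/23) + 2·(4/23) + 2·(1/23) = 25/23.
E[S | T ∈ {0, 5, 7}] = (25/23) / (16/23) = 25/16.

25/16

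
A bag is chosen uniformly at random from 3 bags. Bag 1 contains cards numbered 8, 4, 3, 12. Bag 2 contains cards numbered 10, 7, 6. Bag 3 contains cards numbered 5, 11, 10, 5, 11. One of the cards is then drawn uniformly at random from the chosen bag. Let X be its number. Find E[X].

1369/180

E[X | bag 1] = (8+4+3+12)/4 = 27/4.
E[X | bag 2] = (10+7+6)/3 = 23/3.
E[X | bag 3] = (5+11+10+5+11)/5 = 42/5.
By the law of total expectation,
E[X] = (1/3)·(27/4) + (1/3)·(23/3) + (1/3)·(42/5) = 1369/180.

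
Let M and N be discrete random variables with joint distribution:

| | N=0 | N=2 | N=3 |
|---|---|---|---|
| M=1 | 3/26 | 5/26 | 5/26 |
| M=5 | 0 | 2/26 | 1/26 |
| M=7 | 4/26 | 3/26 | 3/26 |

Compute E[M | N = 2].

P(N = 2) = 5/13.
Σ M·P over the event = 1·(5/26) + 5·(2/26) + 7·(3/26) = 18/13.
E[M | N = 2] = (18/13) / (5/13) = 18/5.

18/5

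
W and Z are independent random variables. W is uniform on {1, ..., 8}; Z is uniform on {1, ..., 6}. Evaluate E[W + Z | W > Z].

79/9

P(W > Z) = 9/16.
Summing (W+Z)·P(x,y) over outcomes with W > Z gives 79/16.
E[W + Z | W > Z] = (79/16) / (9/16) = 79/9.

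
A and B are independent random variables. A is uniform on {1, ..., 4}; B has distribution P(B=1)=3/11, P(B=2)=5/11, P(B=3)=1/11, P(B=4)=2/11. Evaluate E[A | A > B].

P(A > B) = 5/11.
Summing A·P(x,y) over outcomes with A > B gives 3/2.
E[A | A > B] = (3/2) / (5/11) = 33/10.

33/10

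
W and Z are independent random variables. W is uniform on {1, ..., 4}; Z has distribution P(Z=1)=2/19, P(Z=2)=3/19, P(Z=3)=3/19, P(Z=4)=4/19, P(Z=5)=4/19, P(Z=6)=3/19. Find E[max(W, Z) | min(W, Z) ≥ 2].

73/17

P(min(W, Z) ≥ 2) = 51/76.
Summing max(W,Z)·P(x,y) over outcomes with min(W, Z) ≥ 2 gives 219/76.
E[max(W, Z) | min(W, Z) ≥ 2] = (219/76) / (51/76) = 73/17.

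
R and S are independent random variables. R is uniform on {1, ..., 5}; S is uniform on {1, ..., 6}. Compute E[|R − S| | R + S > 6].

29/15

P(R + S > 6) = 1/2.
Summing |R−S|·P(x,y) over outcomes with R + S > 6 gives 29/30.
E[|R − S| | R + S > 6] = (29/30) / (1/2) = 29/15.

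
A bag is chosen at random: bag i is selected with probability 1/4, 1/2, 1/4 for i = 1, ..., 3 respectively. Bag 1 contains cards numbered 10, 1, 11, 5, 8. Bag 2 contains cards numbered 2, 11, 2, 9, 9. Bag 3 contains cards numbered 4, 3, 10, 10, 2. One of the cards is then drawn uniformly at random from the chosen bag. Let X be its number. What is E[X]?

13/2

E[X | bag 1] = (10+1+11+5+8)/5 = 7.
E[X | bag 2] = (2+11+2+9+9)/5 = 33/5.
E[X | bag 3] = (4+3+10+10+2)/5 = 29/5.
E[X] = (1/4)·(7) + (1/2)·(33/5) + (1/4)·(29/5) = 13/2.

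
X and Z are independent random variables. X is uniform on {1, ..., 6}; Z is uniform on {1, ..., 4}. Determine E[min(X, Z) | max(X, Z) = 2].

4/3

P(max(X, Z) = 2) = 1/8.
Summing min(X,Z)·P(x,y) over outcomes with max(X, Z) = 2 gives 1/6.
E[min(X, Z) | max(X, Z) = 2] = (1/6) / (1/8) = 4/3.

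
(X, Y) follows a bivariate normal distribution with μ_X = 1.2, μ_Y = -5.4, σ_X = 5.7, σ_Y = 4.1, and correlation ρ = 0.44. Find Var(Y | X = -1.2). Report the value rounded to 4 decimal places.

13.5556

For a bivariate normal, Var(Y | X=x) = σ_Y²(1 − ρ²).
Var(Y | X=-1.2) = (4.1)²·(1 − (0.44)²) = 16.81·0.8064 = 13.5556.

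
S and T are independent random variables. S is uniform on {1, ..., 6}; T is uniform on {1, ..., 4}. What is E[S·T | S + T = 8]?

43/3

Outcomes with S + T = 8: (4,4), (5,3), (6,2), each with probability 1/24.
E[S·T | S + T = 8] = (16 + 15 + 12) / 3 = 43/3.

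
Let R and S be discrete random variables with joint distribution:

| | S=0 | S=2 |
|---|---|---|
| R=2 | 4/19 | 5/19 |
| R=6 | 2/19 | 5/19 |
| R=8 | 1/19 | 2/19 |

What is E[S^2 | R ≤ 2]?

P(R ≤ 2) = 9/19.
Σ S^2·P over the event = 0·(4/19) + 4·(5/19) = 20/19.
E[S^2 | R ≤ 2] = (20/19) / (9/19) = 20/9.

20/9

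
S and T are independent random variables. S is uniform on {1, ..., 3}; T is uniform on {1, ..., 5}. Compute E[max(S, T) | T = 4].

4

P(T = 4) = 1/5.
Summing max(S,T)·P(x,y) over outcomes with T = 4 gives 4/5.
E[max(S, T) | T = 4] = (4/5) / (1/5) = 4.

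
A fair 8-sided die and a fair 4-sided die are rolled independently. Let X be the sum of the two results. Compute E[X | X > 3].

P(X > 3) = 29/32.
E[X | X > 3] = (27/4) / (29/32) = 216/29.

216/29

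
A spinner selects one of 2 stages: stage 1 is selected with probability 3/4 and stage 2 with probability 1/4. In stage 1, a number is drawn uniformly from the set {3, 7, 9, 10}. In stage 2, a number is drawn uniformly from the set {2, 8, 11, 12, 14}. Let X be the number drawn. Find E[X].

E[X | stage 1] = (3+7+9+10)/4 = 29/4.
E[X | stage 2] = (2+8+11+12+14)/5 = 47/5.
E[X] = (3/4)·(29/4) + (1/4)·(47/5) = 623/80.

623/80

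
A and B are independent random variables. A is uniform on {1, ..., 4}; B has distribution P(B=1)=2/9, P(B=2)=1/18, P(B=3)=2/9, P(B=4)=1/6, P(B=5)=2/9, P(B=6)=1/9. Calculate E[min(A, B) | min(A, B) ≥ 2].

17/6

P(min(A, B) ≥ 2) = 7/12.
Summing min(A,B)·P(x,y) over outcomes with min(A, B) ≥ 2 gives 119/72.
E[min(A, B) | min(A, B) ≥ 2] = (119/72) / (7/12) = 17/6.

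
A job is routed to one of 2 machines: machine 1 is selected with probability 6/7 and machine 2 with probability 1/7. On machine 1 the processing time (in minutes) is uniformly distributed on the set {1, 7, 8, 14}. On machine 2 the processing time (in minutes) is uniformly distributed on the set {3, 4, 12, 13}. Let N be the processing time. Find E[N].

53/7

E[N | machine 1] = (1+7+8+14)/4 = 15/2.
E[N | machine 2] = (3+4+12+13)/4 = 8.
By the law of total expectation,
E[N] = (6/7)·(15/2) + (1/7)·(8) = 53/7.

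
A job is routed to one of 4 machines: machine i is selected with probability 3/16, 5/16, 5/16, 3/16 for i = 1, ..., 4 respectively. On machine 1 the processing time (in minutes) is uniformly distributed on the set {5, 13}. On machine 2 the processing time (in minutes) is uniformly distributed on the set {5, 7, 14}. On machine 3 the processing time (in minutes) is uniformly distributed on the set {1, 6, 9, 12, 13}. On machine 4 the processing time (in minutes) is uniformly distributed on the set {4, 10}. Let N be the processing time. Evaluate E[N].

E[N | machine 1] = (5+13)/2 = 9.
E[N | machine 2] = (5+7+14)/3 = 26/3.
E[N | machine 3] = (1+6+9+12+13)/5 = 41/5.
E[N | machine 4] = (4+10)/2 = 7.
E[N] = (3/16)·(9) + (5/16)·(26/3) + (5/16)·(41/5) + (3/16)·(7) = 397/48.

397/48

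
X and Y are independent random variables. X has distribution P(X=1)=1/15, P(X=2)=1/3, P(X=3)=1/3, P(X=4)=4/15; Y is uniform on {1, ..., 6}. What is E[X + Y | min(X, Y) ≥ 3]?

P(min(X, Y) ≥ 3) = 2/5.
Summing (X+Y)·P(x,y) over outcomes with min(X, Y) ≥ 3 gives 143/45.
E[X + Y | min(X, Y) ≥ 3] = (143/45) / (2/5) = 143/18.

143/18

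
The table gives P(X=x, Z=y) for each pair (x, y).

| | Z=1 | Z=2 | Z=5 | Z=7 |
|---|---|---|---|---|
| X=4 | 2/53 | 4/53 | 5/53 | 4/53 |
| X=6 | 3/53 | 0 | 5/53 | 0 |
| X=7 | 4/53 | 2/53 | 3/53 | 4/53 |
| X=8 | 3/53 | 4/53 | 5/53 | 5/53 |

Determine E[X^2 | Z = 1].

44

P(Z = 1) = 12/53.
Σ X^2·P over the event = 16·(2/53) + 36·(3/53) + 49·(4/53) + 64·(3/53) = 528/53.
E[X^2 | Z = 1] = (528/53) / (12/53) = 44.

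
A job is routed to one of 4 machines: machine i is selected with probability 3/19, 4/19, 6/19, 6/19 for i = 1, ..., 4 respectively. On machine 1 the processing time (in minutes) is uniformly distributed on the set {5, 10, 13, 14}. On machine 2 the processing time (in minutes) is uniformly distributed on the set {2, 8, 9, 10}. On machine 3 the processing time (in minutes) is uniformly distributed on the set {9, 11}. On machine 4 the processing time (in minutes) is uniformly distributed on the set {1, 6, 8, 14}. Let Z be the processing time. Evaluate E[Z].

E[Z | machine 1] = (5+10+13+14)/4 = 21/2.
E[Z | machine 2] = (2+8+9+10)/4 = 29/4.
E[Z | machine 3] = (9+11)/2 = 10.
E[Z | machine 4] = (1+6+8+14)/4 = 29/4.
E[Z] = (3/19)·(21/2) + (4/19)·(29/4) + (6/19)·(10) + (6/19)·(29/4) = 164/19.

164/19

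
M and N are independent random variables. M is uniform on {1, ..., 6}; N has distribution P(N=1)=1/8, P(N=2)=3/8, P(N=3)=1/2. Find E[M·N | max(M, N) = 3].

P(max(M, N) = 3) = 1/3.
Summing MN·P(x,y) over outcomes with max(M, N) = 3 gives 31/16.
E[M·N | max(M, N) = 3] = (31/16) / (1/3) = 93/16.

93/16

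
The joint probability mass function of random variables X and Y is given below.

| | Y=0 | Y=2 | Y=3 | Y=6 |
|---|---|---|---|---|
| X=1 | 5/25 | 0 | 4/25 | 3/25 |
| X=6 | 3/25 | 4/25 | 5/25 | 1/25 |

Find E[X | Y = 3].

34/9

P(Y = 3) = 9/25.
Σ X·P over the event = 1·(4/25) + 6·(5/25) = 34/25.
E[X | Y = 3] = (34/25) / (9/25) = 34/9.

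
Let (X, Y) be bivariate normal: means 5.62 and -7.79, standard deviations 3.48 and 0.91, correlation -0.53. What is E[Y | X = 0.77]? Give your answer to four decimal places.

The regression of Y on X has slope ρ·σ_Y/σ_X and passes through (μ_X, μ_Y).
E[Y | X=0.77] = -7.79 + (-0.53)·(0.91/3.48)·(0.77 − (5.62)) = -7.79 + (-0.13859)·(-4.85) = -7.1178.

-7.1178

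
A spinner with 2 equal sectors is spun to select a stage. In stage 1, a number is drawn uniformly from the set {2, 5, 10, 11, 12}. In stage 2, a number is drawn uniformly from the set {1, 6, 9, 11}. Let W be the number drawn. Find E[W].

E[W | stage 1] = (2+5+10+11+12)/5 = 8.
E[W | stage 2] = (1+6+9+11)/4 = 27/4.
By the law of total expectation,
E[W] = (1/2)·(8) + (1/2)·(27/4) = 59/8.

59/8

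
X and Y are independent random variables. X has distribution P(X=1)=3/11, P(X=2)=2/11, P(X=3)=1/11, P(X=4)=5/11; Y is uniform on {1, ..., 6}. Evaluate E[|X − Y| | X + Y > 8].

18/11

P(X + Y > 8) = 1/6.
Summing |X−Y|·P(x,y) over outcomes with X + Y > 8 gives 3/11.
E[|X − Y| | X + Y > 8] = (3/11) / (1/6) = 18/11.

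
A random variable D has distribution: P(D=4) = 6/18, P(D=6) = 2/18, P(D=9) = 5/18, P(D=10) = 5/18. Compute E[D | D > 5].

107/12

P(D > 5) = 2/3.
Σ over the event: 6·1/9 + 9·5/18 + 10·5/18 = 107/18.
E[D | D > 5] = (107/18) / (2/3) = 107/12.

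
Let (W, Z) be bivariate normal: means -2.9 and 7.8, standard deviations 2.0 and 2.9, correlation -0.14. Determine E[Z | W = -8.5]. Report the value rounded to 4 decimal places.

E[Z | W=x] = μ_Z + ρ(σ_Z/σ_W)(x − μ_W) for jointly normal variables.
E[Z | W=-8.5] = 7.8 + (-0.14)·(2.9/2.0)·(-8.5 − (-2.9)) = 7.8 + (-0.203)·(-5.6) = 8.9368.

8.9368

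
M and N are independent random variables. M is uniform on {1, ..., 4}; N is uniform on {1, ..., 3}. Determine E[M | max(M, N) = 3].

P(max(M, N) = 3) = 5/12.
Summing M·P(x,y) over outcomes with max(M, N) = 3 gives 1.
E[M | max(M, N) = 3] = (1) / (5/12) = 12/5.

12/5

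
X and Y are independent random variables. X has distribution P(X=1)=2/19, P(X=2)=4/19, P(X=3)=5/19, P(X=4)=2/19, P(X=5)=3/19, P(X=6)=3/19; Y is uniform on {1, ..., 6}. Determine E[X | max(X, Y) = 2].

P(max(X, Y) = 2) = 5/57.
Summing X·P(x,y) over outcomes with max(X, Y) = 2 gives 3/19.
E[X | max(X, Y) = 2] = (3/19) / (5/57) = 9/5.

9/5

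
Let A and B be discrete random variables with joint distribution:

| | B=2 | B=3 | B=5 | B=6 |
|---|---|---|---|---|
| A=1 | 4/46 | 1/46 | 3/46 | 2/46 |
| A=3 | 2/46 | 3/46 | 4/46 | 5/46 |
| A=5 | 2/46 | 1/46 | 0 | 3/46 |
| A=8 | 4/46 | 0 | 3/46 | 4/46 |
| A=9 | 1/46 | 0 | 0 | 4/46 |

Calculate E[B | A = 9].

P(A = 9) = 5/46.
Σ B·P over the event = 2·(1/46) + 6·(4/46) = 13/23.
E[B | A = 9] = (13/23) / (5/46) = 26/5.

26/5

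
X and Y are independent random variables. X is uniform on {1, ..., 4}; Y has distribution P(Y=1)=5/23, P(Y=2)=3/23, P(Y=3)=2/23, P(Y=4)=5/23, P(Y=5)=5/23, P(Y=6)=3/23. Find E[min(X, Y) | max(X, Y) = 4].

67/30

P(max(X, Y) = 4) = 15/46.
Summing min(X,Y)·P(x,y) over outcomes with max(X, Y) = 4 gives 67/92.
E[min(X, Y) | max(X, Y) = 4] = (67/92) / (15/46) = 67/30.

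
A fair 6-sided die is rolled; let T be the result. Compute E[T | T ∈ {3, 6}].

9/2

P(T ∈ {3, 6}) = 1/3.
Σ over the event: 3·1/6 + 6·1/6 = 3/2.
E[T | T ∈ {3, 6}] = (3/2) / (1/3) = 9/2.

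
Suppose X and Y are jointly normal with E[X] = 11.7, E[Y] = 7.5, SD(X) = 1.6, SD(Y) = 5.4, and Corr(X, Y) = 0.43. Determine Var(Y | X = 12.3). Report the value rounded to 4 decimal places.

The conditional variance in a bivariate normal is σ_Y²(1 − ρ²), independent of x.
Var(Y | X=12.3) = (5.4)²·(1 − (0.43)²) = 29.16·0.8151 = 23.7683.

23.7683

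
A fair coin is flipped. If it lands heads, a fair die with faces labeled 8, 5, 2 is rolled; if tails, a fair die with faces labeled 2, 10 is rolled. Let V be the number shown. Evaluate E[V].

E[V | heads] = (8+5+2)/3 = 5.
E[V | tails] = (2+10)/2 = 6.
By the law of total expectation,
E[V] = (1/2)·(5) + (1/2)·(6) = 11/2.

11/2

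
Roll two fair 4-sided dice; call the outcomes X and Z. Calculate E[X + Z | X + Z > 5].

20/3

Outcomes with X + Z > 5: (2,4), (3,3), (3,4), (4,2), (4,3), (4,4), each with probability 1/16.
E[X + Z | X + Z > 5] = (6 + 6 + 7 + 6 + 7 + 8) / 6 = 20/3.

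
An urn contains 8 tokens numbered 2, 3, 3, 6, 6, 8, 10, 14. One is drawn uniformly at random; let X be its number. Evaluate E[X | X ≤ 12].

38/7

P(X ≤ 12) = 7/8.
Σ over the event: 2·1/8 + 3·1/4 + 6·1/4 + 8·1/8 + 10·1/8 = 19/4.
E[X | X ≤ 12] = (19/4) / (7/8) = 38/7.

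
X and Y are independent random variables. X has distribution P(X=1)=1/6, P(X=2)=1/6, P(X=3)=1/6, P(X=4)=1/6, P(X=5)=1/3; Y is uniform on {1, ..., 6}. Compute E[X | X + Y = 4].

2

P(X + Y = 4) = 1/12.
Summing X·P(x,y) over outcomes with X + Y = 4 gives 1/6.
E[X | X + Y = 4] = (1/6) / (1/12) = 2.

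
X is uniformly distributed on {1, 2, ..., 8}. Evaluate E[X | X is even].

Given X is even, X is equally likely to be any of {2, 4, 6, 8}.
E[X | X is even] = (2 + 4 + 6 + 8) / 4 = 5.

5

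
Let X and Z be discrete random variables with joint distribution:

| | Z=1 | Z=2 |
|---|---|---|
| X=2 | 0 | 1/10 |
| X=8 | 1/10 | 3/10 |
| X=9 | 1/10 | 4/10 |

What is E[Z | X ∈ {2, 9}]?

P(X ∈ {2, 9}) = 3/5.
Summing Z·P(X=x,Z=y) over the conditioning event gives 11/10.
E[Z | X ∈ {2, 9}] = (11/10) / (3/5) = 11/6.

11/6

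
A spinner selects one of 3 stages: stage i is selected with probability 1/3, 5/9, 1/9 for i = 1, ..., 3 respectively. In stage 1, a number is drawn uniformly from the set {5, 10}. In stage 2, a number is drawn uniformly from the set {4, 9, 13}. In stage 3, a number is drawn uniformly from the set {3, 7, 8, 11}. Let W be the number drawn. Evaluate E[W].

E[W | stage 1] = (5+10)/2 = 15/2.
E[W | stage 2] = (4+9+13)/3 = 26/3.
E[W | stage 3] = (3+7+8+11)/4 = 29/4.
By the law of total expectation,
E[W] = (1/3)·(15/2) + (5/9)·(26/3) + (1/9)·(29/4) = 877/108.

877/108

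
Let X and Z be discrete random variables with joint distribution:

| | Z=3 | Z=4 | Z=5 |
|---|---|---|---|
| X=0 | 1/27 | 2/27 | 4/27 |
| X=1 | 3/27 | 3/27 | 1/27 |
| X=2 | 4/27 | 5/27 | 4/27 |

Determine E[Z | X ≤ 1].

57/14

P(X ≤ 1) = 14/27.
Σ Z·P over the event = 3·(1/27) + 4·(2/27) + 5·(4/27) + 3·(3/27) + 4·(3/27) + 5·(1/27) = 19/9.
E[Z | X ≤ 1] = (19/9) / (14/27) = 57/14.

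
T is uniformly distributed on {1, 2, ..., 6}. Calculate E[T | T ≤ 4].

Given T ≤ 4, T is equally likely to be any of {1, 2, 3, 4}.
E[T | T ≤ 4] = (1 + 2 + 3 + 4) / 4 = 5/2.

5/2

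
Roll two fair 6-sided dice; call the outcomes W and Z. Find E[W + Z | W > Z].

P(W > Z) = 5/12.
Summing (W+Z)·P(x,y) over outcomes with W > Z gives 35/12.
E[W + Z | W > Z] = (35/12) / (5/12) = 7.

7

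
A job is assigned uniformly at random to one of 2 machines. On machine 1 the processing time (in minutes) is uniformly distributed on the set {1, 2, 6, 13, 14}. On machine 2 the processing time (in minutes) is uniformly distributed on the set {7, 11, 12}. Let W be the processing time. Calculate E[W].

E[W | machine 1] = (1+2+6+13+14)/5 = 36/5.
E[W | machine 2] = (7+11+12)/3 = 10.
By the law of total expectation,
E[W] = (1/2)·(36/5) + (1/2)·(10) = 43/5.

43/5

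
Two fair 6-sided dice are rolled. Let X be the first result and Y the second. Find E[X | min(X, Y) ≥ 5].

11/2

Outcomes with min(X, Y) ≥ 5: (5,5), (5,6), (6,5), (6,6), each with probability 1/36.
E[X | min(X, Y) ≥ 5] = (5 + 5 + 6 + 6) / 4 = 11/2.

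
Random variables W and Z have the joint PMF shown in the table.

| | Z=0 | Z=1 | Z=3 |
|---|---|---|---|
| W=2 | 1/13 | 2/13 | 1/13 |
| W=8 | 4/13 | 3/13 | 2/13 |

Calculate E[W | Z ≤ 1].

31/5

P(Z ≤ 1) = 10/13.
Σ W·P over the event = 2·(1/13) + 2·(2/13) + 8·(4/13) + 8·(3/13) = 62/13.
E[W | Z ≤ 1] = (62/13) / (10/13) = 31/5.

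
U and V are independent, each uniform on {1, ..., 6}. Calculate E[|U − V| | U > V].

P(U > V) = 5/12.
Summing |U−V|·P(x,y) over outcomes with U > V gives 35/36.
E[|U − V| | U > V] = (35/36) / (5/12) = 7/3.

7/3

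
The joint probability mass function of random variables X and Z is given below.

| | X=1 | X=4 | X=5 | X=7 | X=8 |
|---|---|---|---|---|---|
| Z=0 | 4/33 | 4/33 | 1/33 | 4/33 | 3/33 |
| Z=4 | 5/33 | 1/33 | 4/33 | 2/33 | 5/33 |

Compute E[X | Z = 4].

P(Z = 4) = 17/33.
Summing X·P(X=x,Z=y) over the conditioning event gives 83/33.
E[X | Z = 4] = (83/33) / (17/33) = 83/17.

83/17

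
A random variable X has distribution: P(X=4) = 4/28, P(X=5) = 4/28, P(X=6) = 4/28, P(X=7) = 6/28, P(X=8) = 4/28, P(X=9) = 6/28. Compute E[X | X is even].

P(X is even) = 3/7.
Σ over the event: 4·1/7 + 6·1/7 + 8·1/7 = 18/7.
E[X | X is even] = (18/7) / (3/7) = 6.

6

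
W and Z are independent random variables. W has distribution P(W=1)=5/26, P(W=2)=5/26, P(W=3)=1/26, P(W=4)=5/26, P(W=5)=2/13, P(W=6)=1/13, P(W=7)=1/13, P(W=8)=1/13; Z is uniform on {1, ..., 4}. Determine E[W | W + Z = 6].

P(W + Z = 6) = 15/104.
Summing W·P(x,y) over outcomes with W + Z = 6 gives 53/104.
E[W | W + Z = 6] = (53/104) / (15/104) = 53/15.

53/15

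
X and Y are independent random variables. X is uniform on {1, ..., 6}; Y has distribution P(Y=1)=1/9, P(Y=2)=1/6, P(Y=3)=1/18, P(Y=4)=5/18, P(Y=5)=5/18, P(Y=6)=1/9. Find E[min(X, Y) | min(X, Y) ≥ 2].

P(min(X, Y) ≥ 2) = 20/27.
Summing min(X,Y)·P(x,y) over outcomes with min(X, Y) ≥ 2 gives 22/9.
E[min(X, Y) | min(X, Y) ≥ 2] = (22/9) / (20/27) = 33/10.

33/10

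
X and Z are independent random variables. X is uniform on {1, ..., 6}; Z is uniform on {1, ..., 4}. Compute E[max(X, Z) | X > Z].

32/7

P(X > Z) = 7/12.
Summing max(X,Z)·P(x,y) over outcomes with X > Z gives 8/3.
E[max(X, Z) | X > Z] = (8/3) / (7/12) = 32/7.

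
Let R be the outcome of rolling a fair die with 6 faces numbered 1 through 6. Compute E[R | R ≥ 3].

9/2

Given R ≥ 3, R is equally likely to be any of {3, 4, 5, 6}.
E[R | R ≥ 3] = (3 + 4 + 5 + 6) / 4 = 9/2.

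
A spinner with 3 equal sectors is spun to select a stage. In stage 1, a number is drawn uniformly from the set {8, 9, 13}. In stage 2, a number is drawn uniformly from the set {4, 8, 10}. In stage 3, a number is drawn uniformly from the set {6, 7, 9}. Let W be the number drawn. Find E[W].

E[W | stage 1] = (8+9+13)/3 = 10.
E[W | stage 2] = (4+8+10)/3 = 22/3.
E[W | stage 3] = (6+7+9)/3 = 22/3.
E[W] = (1/3)·(10) + (1/3)·(22/3) + (1/3)·(22/3) = 74/9.

74/9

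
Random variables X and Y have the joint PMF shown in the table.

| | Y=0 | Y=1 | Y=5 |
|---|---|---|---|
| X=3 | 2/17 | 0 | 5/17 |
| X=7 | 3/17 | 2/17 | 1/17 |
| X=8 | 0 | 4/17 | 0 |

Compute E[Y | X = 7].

7/6

P(X = 7) = 6/17.
Σ Y·P over the event = 0·(3/17) + 1·(2/17) + 5·(1/17) = 7/17.
E[Y | X = 7] = (7/17) / (6/17) = 7/6.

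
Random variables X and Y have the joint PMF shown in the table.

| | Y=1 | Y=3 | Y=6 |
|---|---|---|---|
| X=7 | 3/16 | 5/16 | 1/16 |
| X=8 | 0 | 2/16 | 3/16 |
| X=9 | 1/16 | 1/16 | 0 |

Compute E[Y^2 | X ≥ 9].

5

P(X ≥ 9) = 1/8.
Σ Y^2·P over the event = 1·(1/16) + 9·(1/16) = 5/8.
E[Y^2 | X ≥ 9] = (5/8) / (1/8) = 5.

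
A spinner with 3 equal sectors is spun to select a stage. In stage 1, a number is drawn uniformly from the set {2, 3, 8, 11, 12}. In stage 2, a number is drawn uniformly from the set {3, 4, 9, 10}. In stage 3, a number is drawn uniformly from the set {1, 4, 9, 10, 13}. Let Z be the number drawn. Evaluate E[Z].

E[Z | stage 1] = (2+3+8+11+12)/5 = 36/5.
E[Z | stage 2] = (3+4+9+10)/4 = 13/2.
E[Z | stage 3] = (1+4+9+10+13)/5 = 37/5.
By the law of total expectation,
E[Z] = (1/3)·(36/5) + (1/3)·(13/2) + (1/3)·(37/5) = 211/30.

211/30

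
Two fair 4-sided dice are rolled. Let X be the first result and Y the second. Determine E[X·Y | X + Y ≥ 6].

65/6

Outcomes with X + Y ≥ 6: (2,4), (3,3), (3,4), (4,2), (4,3), (4,4), each with probability 1/16.
E[X·Y | X + Y ≥ 6] = (8 + 9 + 12 + 8 + 12 + 16) / 6 = 65/6.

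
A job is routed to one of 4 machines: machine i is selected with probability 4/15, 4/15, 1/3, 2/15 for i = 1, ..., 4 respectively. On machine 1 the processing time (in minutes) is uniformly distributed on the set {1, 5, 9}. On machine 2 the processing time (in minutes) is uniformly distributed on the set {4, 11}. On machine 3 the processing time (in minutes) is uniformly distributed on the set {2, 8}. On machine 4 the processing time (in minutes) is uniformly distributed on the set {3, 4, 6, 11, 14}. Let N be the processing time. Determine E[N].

451/75

E[N | machine 1] = (1+5+9)/3 = 5.
E[N | machine 2] = (4+11)/2 = 15/2.
E[N | machine 3] = (2+8)/2 = 5.
E[N | machine 4] = (3+4+6+11+14)/5 = 38/5.
E[N] = (4/15)·(5) + (4/15)·(15/2) + (1/3)·(5) + (2/15)·(38/5) = 451/75.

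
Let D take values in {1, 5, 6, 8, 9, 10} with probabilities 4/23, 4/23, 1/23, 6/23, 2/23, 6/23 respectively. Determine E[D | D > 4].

P(D > 4) = 19/23.
Σ over the event: 5·4/23 + 6·1/23 + 8·6/23 + 9·2/23 + 10·6/23 = 152/23.
E[D | D > 4] = (152/23) / (19/23) = 8.

8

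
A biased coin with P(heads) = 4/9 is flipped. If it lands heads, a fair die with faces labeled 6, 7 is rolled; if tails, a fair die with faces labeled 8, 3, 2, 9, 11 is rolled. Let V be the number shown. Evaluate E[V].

59/9

E[V | heads] = (6+7)/2 = 13/2.
E[V | tails] = (8+3+2+9+11)/5 = 33/5.
E[V] = (4/9)·(13/2) + (5/9)·(33/5) = 59/9.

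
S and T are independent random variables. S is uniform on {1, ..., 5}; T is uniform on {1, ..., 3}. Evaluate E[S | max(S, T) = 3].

Outcomes with max(S, T) = 3: (1,3), (2,3), (3,1), (3,2), (3,3), each with probability 1/15.
E[S | max(S, T) = 3] = (1 + 2 + 3 + 3 + 3) / 5 = 12/5.

12/5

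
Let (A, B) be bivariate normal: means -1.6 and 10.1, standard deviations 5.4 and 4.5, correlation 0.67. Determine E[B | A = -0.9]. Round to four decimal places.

10.4908

For a bivariate normal, E[B | A=x] = μ_B + ρ·(σ_B/σ_A)·(x − μ_A).
E[B | A=-0.9] = 10.1 + (0.67)·(4.5/5.4)·(-0.9 − (-1.6)) = 10.1 + (0.55833)·(0.7) = 10.4908.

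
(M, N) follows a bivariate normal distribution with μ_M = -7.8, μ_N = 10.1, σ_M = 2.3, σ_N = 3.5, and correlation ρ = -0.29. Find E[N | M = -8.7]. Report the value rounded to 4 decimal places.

For a bivariate normal, E[N | M=x] = μ_N + ρ·(σ_N/σ_M)·(x − μ_M).
E[N | M=-8.7] = 10.1 + (-0.29)·(3.5/2.3)·(-8.7 − (-7.8)) = 10.1 + (-0.4413)·(-0.9) = 10.4972.

10.4972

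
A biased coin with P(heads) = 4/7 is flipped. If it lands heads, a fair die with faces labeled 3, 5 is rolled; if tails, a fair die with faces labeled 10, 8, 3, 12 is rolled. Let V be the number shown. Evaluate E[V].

163/28

E[V | heads] = (3+5)/2 = 4.
E[V | tails] = (10+8+3+12)/4 = 33/4.
By the law of total expectation,
E[V] = (4/7)·(4) + (3/7)·(33/4) = 163/28.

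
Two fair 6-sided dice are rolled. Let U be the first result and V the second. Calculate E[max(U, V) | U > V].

14/3

P(U > V) = 5/12.
Summing max(U,V)·P(x,y) over outcomes with U > V gives 35/18.
E[max(U, V) | U > V] = (35/18) / (5/12) = 14/3.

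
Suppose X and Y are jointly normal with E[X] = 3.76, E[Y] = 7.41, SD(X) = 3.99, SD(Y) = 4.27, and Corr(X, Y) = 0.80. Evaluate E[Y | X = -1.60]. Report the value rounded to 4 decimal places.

For a bivariate normal, E[Y | X=x] = μ_Y + ρ·(σ_Y/σ_X)·(x − μ_X).
E[Y | X=-1.60] = 7.41 + (0.80)·(4.27/3.99)·(-1.60 − (3.76)) = 7.41 + (0.85614)·(-5.36) = 2.8211.

2.8211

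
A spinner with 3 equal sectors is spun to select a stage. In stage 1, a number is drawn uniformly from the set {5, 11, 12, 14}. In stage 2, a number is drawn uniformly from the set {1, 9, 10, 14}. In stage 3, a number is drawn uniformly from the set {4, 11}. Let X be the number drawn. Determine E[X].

53/6

E[X | stage 1] = (5+11+12+14)/4 = 21/2.
E[X | stage 2] = (1+9+10+14)/4 = 17/2.
E[X | stage 3] = (4+11)/2 = 15/2.
E[X] = (1/3)·(21/2) + (1/3)·(17/2) + (1/3)·(15/2) = 53/6.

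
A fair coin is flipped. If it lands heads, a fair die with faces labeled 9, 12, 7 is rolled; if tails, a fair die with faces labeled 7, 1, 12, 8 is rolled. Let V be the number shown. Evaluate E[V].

E[V | heads] = (9+12+7)/3 = 28/3.
E[V | tails] = (7+1+12+8)/4 = 7.
E[V] = (1/2)·(28/3) + (1/2)·(7) = 49/6.

49/6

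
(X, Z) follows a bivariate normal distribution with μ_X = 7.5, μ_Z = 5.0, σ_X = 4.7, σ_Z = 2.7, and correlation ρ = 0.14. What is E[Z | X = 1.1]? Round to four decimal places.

4.4853

The regression of Z on X has slope ρ·σ_Z/σ_X and passes through (μ_X, μ_Z).
E[Z | X=1.1] = 5.0 + (0.14)·(2.7/4.7)·(1.1 − (7.5)) = 5.0 + (0.080426)·(-6.4) = 4.4853.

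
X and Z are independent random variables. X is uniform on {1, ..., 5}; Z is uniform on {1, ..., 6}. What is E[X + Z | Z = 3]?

P(Z = 3) = 1/6.
Summing (X+Z)·P(x,y) over outcomes with Z = 3 gives 1.
E[X + Z | Z = 3] = (1) / (1/6) = 6.

6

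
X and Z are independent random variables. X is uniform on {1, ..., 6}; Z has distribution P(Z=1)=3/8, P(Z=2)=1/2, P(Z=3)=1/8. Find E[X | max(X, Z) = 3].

27/10

P(max(X, Z) = 3) = 5/24.
Summing X·P(x,y) over outcomes with max(X, Z) = 3 gives 9/16.
E[X | max(X, Z) = 3] = (9/16) / (5/24) = 27/10.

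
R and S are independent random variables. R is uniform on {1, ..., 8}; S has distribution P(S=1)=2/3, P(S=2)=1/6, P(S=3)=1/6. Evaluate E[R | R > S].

203/39

P(R > S) = 13/16.
Summing R·P(x,y) over outcomes with R > S gives 203/48.
E[R | R > S] = (203/48) / (13/16) = 203/39.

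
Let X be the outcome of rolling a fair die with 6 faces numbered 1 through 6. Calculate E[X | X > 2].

Given X > 2, X is equally likely to be any of {3, 4, 5, 6}.
E[X | X > 2] = (3 + 4 + 5 + 6) / 4 = 9/2.

9/2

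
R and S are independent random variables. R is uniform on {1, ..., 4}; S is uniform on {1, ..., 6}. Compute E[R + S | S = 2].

P(S = 2) = 1/6.
Summing (R+S)·P(x,y) over outcomes with S = 2 gives 3/4.
E[R + S | S = 2] = (3/4) / (1/6) = 9/2.

9/2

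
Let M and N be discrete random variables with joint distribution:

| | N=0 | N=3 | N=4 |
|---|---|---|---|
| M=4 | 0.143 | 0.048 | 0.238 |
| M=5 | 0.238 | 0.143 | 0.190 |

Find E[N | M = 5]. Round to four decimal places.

P(M = 5) = 0.571.
Σ N·P over the event = 0·(0.238) + 3·(0.143) + 4·(0.190) = 1.189.
E[N | M = 5] = (1.189) / (0.571) = 2.0823.

2.0823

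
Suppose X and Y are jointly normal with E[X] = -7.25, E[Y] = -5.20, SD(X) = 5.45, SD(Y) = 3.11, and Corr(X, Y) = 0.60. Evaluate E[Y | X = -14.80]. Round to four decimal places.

For a bivariate normal, E[Y | X=x] = μ_Y + ρ·(σ_Y/σ_X)·(x − μ_X).
E[Y | X=-14.80] = -5.20 + (0.60)·(3.11/5.45)·(-14.80 − (-7.25)) = -5.20 + (0.34239)·(-7.55) = -7.7850.

-7.7850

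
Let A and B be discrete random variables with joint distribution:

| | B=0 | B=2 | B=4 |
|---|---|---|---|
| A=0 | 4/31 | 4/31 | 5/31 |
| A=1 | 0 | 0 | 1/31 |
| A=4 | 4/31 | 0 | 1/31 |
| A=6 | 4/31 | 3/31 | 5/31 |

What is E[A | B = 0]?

P(B = 0) = 12/31.
Σ A·P over the event = 0·(4/31) + 4·(4/31) + 6·(4/31) = 40/31.
E[A | B = 0] = (40/31) / (12/31) = 10/3.

10/3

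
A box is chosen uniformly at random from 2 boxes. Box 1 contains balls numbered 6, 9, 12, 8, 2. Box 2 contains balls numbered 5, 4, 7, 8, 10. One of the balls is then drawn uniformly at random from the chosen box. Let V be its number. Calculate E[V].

71/10

E[V | box 1] = (6+9+12+8+2)/5 = 37/5.
E[V | box 2] = (5+4+7+8+10)/5 = 34/5.
E[V] = (1/2)·(37/5) + (1/2)·(34/5) = 71/10.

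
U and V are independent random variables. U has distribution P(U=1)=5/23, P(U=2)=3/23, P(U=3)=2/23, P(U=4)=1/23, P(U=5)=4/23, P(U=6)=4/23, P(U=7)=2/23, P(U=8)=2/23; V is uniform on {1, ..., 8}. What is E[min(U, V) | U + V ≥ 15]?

P(U + V ≥ 15) = 3/92.
Summing min(U,V)·P(x,y) over outcomes with U + V ≥ 15 gives 11/46.
E[min(U, V) | U + V ≥ 15] = (11/46) / (3/92) = 22/3.

22/3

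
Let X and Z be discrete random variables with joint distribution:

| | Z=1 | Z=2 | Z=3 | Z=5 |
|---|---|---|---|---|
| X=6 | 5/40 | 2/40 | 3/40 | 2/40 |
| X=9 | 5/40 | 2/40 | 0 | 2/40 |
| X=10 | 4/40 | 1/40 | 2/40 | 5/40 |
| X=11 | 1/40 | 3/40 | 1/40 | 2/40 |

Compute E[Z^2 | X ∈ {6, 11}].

P(X ∈ {6, 11}) = 19/40.
Σ Z^2·P over the event = 1·(5/40) + 4·(2/40) + 9·(3/40) + 25·(2/40) + 1·(1/40) + 4·(3/40) + 9·(1/40) + 25·(2/40) = 81/20.
E[Z^2 | X ∈ {6, 11}] = (81/20) / (19/40) = 162/19.

162/19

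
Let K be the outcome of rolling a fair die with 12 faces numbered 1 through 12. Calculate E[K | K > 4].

Given K > 4, K is equally likely to be any of {5, 6, 7, 8, 9, 10, 11, 12}.
E[K | K > 4] = (5 + 6 + 7 + 8 + 9 + 10 + 11 + 12) / 8 = 17/2.

17/2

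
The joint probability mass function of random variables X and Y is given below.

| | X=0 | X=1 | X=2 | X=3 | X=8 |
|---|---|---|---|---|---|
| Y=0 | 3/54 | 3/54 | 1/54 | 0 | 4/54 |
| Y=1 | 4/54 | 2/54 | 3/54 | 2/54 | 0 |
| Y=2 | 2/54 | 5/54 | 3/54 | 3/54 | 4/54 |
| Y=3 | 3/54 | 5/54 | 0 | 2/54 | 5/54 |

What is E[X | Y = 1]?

14/11

P(Y = 1) = 11/54.
Σ X·P over the event = 0·(4/54) + 1·(2/54) + 2·(3/54) + 3·(2/54) = 7/27.
E[X | Y = 1] = (7/27) / (11/54) = 14/11.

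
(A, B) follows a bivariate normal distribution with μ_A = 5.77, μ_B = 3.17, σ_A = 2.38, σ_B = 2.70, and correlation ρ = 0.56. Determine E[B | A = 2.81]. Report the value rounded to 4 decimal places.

1.2895

For a bivariate normal, E[B | A=x] = μ_B + ρ·(σ_B/σ_A)·(x − μ_A).
E[B | A=2.81] = 3.17 + (0.56)·(2.70/2.38)·(2.81 − (5.77)) = 3.17 + (0.63529)·(-2.96) = 1.2895.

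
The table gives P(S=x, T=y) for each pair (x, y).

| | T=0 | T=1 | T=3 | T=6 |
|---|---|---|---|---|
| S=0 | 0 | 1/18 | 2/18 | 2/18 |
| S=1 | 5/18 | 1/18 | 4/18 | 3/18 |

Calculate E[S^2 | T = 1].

P(T = 1) = 1/9.
Σ S^2·P over the event = 0·(1/18) + 1·(1/18) = 1/18.
E[S^2 | T = 1] = (1/18) / (1/9) = 1/2.

1/2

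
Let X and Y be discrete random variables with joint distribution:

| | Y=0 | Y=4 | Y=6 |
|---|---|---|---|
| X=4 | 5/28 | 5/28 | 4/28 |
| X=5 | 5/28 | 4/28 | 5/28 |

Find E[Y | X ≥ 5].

23/7

P(X ≥ 5) = 1/2.
Σ Y·P over the event = 0·(5/28) + 4·(4/28) + 6·(5/28) = 23/14.
E[Y | X ≥ 5] = (23/14) / (1/2) = 23/7.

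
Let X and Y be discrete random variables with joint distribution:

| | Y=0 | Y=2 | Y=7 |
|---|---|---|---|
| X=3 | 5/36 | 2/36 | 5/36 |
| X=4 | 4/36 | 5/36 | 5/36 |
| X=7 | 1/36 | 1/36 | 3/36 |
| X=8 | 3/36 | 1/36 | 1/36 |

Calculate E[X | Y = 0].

P(Y = 0) = 13/36.
Σ X·P over the event = 3·(5/36) + 4·(4/36) + 7·(1/36) + 8·(3/36) = 31/18.
E[X | Y = 0] = (31/18) / (13/36) = 62/13.

62/13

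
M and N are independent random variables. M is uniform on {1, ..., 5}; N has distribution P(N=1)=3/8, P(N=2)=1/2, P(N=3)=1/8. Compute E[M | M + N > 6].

P(M + N > 6) = 3/20.
Summing M·P(x,y) over outcomes with M + N > 6 gives 29/40.
E[M | M + N > 6] = (29/40) / (3/20) = 29/6.

29/6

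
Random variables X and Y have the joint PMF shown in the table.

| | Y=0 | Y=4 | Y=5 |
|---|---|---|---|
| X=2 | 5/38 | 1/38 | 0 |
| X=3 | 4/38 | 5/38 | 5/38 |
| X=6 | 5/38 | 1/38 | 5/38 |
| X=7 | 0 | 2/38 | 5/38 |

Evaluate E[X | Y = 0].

26/7

P(Y = 0) = 7/19.
Summing X·P(X=x,Y=y) over the conditioning event gives 26/19.
E[X | Y = 0] = (26/19) / (7/19) = 26/7.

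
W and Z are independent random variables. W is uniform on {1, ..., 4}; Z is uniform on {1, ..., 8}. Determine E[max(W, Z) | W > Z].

Outcomes with W > Z: (2,1), (3,1), (3,2), (4,1), (4,2), (4,3), each with probability 1/32.
E[max(W, Z) | W > Z] = (2 + 3 + 3 + 4 + 4 + 4) / 6 = 10/3.

10/3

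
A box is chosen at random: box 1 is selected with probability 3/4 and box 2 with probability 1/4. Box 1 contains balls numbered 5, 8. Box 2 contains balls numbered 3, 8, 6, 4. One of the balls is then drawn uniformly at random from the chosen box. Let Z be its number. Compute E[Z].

E[Z | box 1] = (5+8)/2 = 13/2.
E[Z | box 2] = (3+8+6+4)/4 = 21/4.
By the law of total expectation,
E[Z] = (3/4)·(13/2) + (1/4)·(21/4) = 99/16.

99/16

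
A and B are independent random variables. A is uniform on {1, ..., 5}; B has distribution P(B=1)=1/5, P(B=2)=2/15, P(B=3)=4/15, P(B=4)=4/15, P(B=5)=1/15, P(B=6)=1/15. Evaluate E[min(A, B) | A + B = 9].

23/6

P(A + B = 9) = 2/25.
Summing min(A,B)·P(x,y) over outcomes with A + B = 9 gives 23/75.
E[min(A, B) | A + B = 9] = (23/75) / (2/25) = 23/6.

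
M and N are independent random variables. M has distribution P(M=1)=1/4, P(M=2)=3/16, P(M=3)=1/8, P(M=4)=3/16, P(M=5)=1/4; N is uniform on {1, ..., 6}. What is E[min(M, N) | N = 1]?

P(N = 1) = 1/6.
Summing min(M,N)·P(x,y) over outcomes with N = 1 gives 1/6.
E[min(M, N) | N = 1] = (1/6) / (1/6) = 1.

1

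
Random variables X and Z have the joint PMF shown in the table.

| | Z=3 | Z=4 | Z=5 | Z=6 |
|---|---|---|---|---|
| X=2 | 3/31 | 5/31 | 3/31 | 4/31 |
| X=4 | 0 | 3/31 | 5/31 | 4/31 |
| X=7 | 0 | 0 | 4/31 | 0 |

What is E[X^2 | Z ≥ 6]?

P(Z ≥ 6) = 8/31.
Σ X^2·P over the event = 4·(4/31) + 16·(4/31) = 80/31.
E[X^2 | Z ≥ 6] = (80/31) / (8/31) = 10.

10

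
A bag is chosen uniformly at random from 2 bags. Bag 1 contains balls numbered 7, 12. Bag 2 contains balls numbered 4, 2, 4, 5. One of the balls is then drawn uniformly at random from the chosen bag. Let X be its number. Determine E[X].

53/8

E[X | bag 1] = (7+12)/2 = 19/2.
E[X | bag 2] = (4+2+4+5)/4 = 15/4.
By the law of total expectation,
E[X] = (1/2)·(19/2) + (1/2)·(15/4) = 53/8.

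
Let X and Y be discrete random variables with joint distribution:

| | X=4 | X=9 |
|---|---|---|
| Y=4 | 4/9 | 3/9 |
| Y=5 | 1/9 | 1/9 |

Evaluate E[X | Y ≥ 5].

P(Y ≥ 5) = 2/9.
Σ X·P over the event = 4·(1/9) + 9·(1/9) = 13/9.
E[X | Y ≥ 5] = (13/9) / (2/9) = 13/2.

13/2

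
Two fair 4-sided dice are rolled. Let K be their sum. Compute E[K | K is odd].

5

P(K is odd) = 1/2.
Σ over the event: 3·1/8 + 5·1/4 + 7·1/8 = 5/2.
E[K | K is odd] = (5/2) / (1/2) = 5.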